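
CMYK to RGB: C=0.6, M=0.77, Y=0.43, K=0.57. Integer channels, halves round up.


R = 255 × (1-C) × (1-K) = 255 × 0.40 × 0.43 = 43.86 → 44
G = 255 × (1-M) × (1-K) = 255 × 0.23 × 0.43 = 25.2195 → 25
B = 255 × (1-Y) × (1-K) = 255 × 0.57 × 0.43 = 62.5005 → 63
= RGB(44, 25, 63)


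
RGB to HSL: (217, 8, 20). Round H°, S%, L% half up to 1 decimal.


Normalize: R'=217/255≈0.8510, G'=8/255≈0.0314, B'=20/255≈0.0784
Max=217/255, Min=8/255, Δ=Max-Min=209/255
L = (Max+Min)/2 = (217+8)/510 = 225/510 = 0.44117… → L = 44.1%
L ≤ 0.5 → S = Δ/(Max+Min) = 209/(217+8) = 209/225 = 0.92888… → S = 92.9%
(the 1/255 factors cancel in S and H, so raw channel differences can be used)
Max is R' → H = 60 × (((G-B)/Δ) mod 6) = 60 × (((8-20)/209) mod 6)
  (-12)/209 = -0.0574…; negative, so add 6 → 5.9425…
  H = 60 × 5.9425… = 356.555…° → H = 356.6°
= HSL(356.6°, 92.9%, 44.1%)


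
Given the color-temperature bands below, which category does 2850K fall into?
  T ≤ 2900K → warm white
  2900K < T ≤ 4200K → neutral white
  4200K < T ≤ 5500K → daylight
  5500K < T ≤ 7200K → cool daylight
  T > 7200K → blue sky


Temperature: 2850K
2850K ≤ 2900K → warm white
Classification: warm white


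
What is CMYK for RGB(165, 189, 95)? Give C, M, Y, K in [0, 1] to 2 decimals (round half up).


R'=165/255≈0.6471, G'=189/255≈0.7412, B'=95/255≈0.3725
K = 1 - max(R',G',B') = 1 - 189/255 = 66/255 = 0.25882… → 0.26
(1-R'-K)/(1-K) simplifies to (max-R)/max with max = 189:
C = (189-165)/189 = 24/189 = 0.12698… → 0.13
M = (189-189)/189 = 0/189 = 0 → 0.00
Y = (189-95)/189 = 94/189 = 0.49735… → 0.50
= CMYK(0.13, 0.00, 0.50, 0.26)


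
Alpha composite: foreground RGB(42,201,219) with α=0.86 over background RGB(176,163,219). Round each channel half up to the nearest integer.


C = α×F + (1-α)×B, with 1-α = 0.14
R: 0.86×42 + 0.14×176 = 36.12 + 24.64 = 60.76 → 61
G: 0.86×201 + 0.14×163 = 172.86 + 22.82 = 195.68 → 196
B: 0.86×219 + 0.14×219 = 188.34 + 30.66 = 219.00 → 219
= RGB(61, 196, 219)


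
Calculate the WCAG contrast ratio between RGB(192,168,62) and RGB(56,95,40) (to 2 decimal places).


Linearize each sRGB channel c=v/255: c/12.92 if c ≤ 0.04045 else ((c+0.055)/1.055)^2.4
L = 0.2126×R_lin + 0.7152×G_lin + 0.0722×B_lin
Color 1 (192,168,62):
  R=192: 192/255≈0.7529 > 0.04045 → ((0.7529+0.055)/1.055)^2.4 ≈ 0.52712
  G=168: 168/255≈0.6588 > 0.04045 → ((0.6588+0.055)/1.055)^2.4 ≈ 0.39157
  B=62: 62/255≈0.2431 > 0.04045 → ((0.2431+0.055)/1.055)^2.4 ≈ 0.04817
  L1 = 0.2126×0.52712 + 0.7152×0.39157 + 0.0722×0.04817 ≈ 0.39560
Color 2 (56,95,40):
  R=56: 56/255≈0.2196 > 0.04045 → ((0.2196+0.055)/1.055)^2.4 ≈ 0.03955
  G=95: 95/255≈0.3725 > 0.04045 → ((0.3725+0.055)/1.055)^2.4 ≈ 0.11444
  B=40: 40/255≈0.1569 > 0.04045 → ((0.1569+0.055)/1.055)^2.4 ≈ 0.02122
  L2 = 0.2126×0.03955 + 0.7152×0.11444 + 0.0722×0.02122 ≈ 0.09178
Lighter = 0.39560, Darker = 0.09178
Ratio = (L_lighter + 0.05) / (L_darker + 0.05)
Ratio = (0.39560 + 0.05) / (0.09178 + 0.05) = 0.44560 / 0.14178 ≈ 3.1428
Ratio ≈ 3.14:1


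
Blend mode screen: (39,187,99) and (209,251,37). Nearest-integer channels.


Screen: C = 255 - (255-A)×(255-B)/255, rounded to nearest integer
R: 255 - (255-39)×(255-209)/255 = 255 - 9936/255 ≈ 255 - 38.965 = 216.035 → 216
G: 255 - (255-187)×(255-251)/255 = 255 - 272/255 ≈ 255 - 1.067 = 253.933 → 254
B: 255 - (255-99)×(255-37)/255 = 255 - 34008/255 ≈ 255 - 133.365 = 121.635 → 122
= RGB(216, 254, 122)


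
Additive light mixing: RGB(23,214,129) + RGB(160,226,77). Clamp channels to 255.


Additive: each channel = min(255, C₁+C₂)
R: 23+160 = 183 → 183
G: 214+226 = 440 → 255
B: 129+77 = 206 → 206
= RGB(183, 255, 206)


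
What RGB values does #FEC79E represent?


FE → 254 (R)
C7 → 199 (G)
9E → 158 (B)
= RGB(254, 199, 158)


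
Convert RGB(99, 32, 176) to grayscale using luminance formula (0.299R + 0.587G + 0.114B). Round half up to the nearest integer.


Gray = 0.299×R + 0.587×G + 0.114×B
Gray = 0.299×99 + 0.587×32 + 0.114×176
Gray = 29.601 + 18.784 + 20.064
Gray = 68.449 → round half up → 68
Gray = 68


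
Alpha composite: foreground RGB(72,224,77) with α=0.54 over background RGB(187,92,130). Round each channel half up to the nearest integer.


C = α×F + (1-α)×B, with 1-α = 0.46
R: 0.54×72 + 0.46×187 = 38.88 + 86.02 = 124.90 → 125
G: 0.54×224 + 0.46×92 = 120.96 + 42.32 = 163.28 → 163
B: 0.54×77 + 0.46×130 = 41.58 + 59.80 = 101.38 → 101
= RGB(125, 163, 101)


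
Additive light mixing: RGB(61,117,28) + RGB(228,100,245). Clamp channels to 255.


Additive: each channel = min(255, C₁+C₂)
R: 61+228 = 289 → 255
G: 117+100 = 217 → 217
B: 28+245 = 273 → 255
= RGB(255, 217, 255)


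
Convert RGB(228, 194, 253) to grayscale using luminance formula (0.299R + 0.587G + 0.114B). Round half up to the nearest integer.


Gray = 0.299×R + 0.587×G + 0.114×B
Gray = 0.299×228 + 0.587×194 + 0.114×253
Gray = 68.172 + 113.878 + 28.842
Gray = 210.892 → round half up → 211
Gray = 211


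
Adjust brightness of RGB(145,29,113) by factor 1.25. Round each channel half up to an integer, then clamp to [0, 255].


Multiply each channel by 1.25, round half up, clamp to [0, 255]
R: 145×1.25 = 181.25 → round → 181
G: 29×1.25 = 36.25 → round → 36
B: 113×1.25 = 141.25 → round → 141
= RGB(181, 36, 141)


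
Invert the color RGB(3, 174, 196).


Invert: (255-R, 255-G, 255-B)
R: 255-3 = 252
G: 255-174 = 81
B: 255-196 = 59
= RGB(252, 81, 59)


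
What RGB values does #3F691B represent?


3F → 63 (R)
69 → 105 (G)
1B → 27 (B)
= RGB(63, 105, 27)


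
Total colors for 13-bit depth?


Colors = 2^bits = 2^13
= 8,192 colors


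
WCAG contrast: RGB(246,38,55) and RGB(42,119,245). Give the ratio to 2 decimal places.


Linearize each sRGB channel c=v/255: c/12.92 if c ≤ 0.04045 else ((c+0.055)/1.055)^2.4
L = 0.2126×R_lin + 0.7152×G_lin + 0.0722×B_lin
Color 1 (246,38,55):
  R=246: 246/255≈0.9647 > 0.04045 → ((0.9647+0.055)/1.055)^2.4 ≈ 0.92158
  G=38: 38/255≈0.1490 > 0.04045 → ((0.1490+0.055)/1.055)^2.4 ≈ 0.01938
  B=55: 55/255≈0.2157 > 0.04045 → ((0.2157+0.055)/1.055)^2.4 ≈ 0.03820
  L1 = 0.2126×0.92158 + 0.7152×0.01938 + 0.0722×0.03820 ≈ 0.21255
Color 2 (42,119,245):
  R=42: 42/255≈0.1647 > 0.04045 → ((0.1647+0.055)/1.055)^2.4 ≈ 0.02315
  G=119: 119/255≈0.4667 > 0.04045 → ((0.4667+0.055)/1.055)^2.4 ≈ 0.18447
  B=245: 245/255≈0.9608 > 0.04045 → ((0.9608+0.055)/1.055)^2.4 ≈ 0.91310
  L2 = 0.2126×0.02315 + 0.7152×0.18447 + 0.0722×0.91310 ≈ 0.20278
Lighter = 0.21255, Darker = 0.20278
Ratio = (L_lighter + 0.05) / (L_darker + 0.05)
Ratio = (0.21255 + 0.05) / (0.20278 + 0.05) = 0.26255 / 0.25278 ≈ 1.0386
Ratio ≈ 1.04:1


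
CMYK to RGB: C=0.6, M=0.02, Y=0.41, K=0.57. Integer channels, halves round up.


R = 255 × (1-C) × (1-K) = 255 × 0.40 × 0.43 = 43.86 → 44
G = 255 × (1-M) × (1-K) = 255 × 0.98 × 0.43 = 107.457 → 107
B = 255 × (1-Y) × (1-K) = 255 × 0.59 × 0.43 = 64.6935 → 65
= RGB(44, 107, 65)


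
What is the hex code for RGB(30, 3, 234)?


R = 30 → 1E (hex)
G = 3 → 03 (hex)
B = 234 → EA (hex)
Hex = #1E03EA


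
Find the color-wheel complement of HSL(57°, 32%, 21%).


Complement = opposite side of color wheel = hue + 180°
H' = (57 + 180) mod 360 = 237°
S and L unchanged.
= HSL(237°, 32%, 21%)


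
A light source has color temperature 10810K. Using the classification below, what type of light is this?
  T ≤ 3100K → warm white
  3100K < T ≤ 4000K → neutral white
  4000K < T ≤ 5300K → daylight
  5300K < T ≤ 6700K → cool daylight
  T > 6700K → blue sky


Temperature: 10810K
10810K > 6700K → blue sky
Classification: blue sky


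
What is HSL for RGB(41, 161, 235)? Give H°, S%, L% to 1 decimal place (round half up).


Normalize: R'=41/255≈0.1608, G'=161/255≈0.6314, B'=235/255≈0.9216
Max=235/255, Min=41/255, Δ=Max-Min=194/255
L = (Max+Min)/2 = (235+41)/510 = 276/510 = 0.54117… → L = 54.1%
L > 0.5 → S = Δ/(2-Max-Min) = 194/(510-235-41) = 194/234 = 0.82905… → S = 82.9%
(the 1/255 factors cancel in S and H, so raw channel differences can be used)
Max is B' → H = 60 × ((R-G)/Δ + 4) = 60 × ((41-161)/194 + 4)
  -120/194 + 4 = -0.6185… + 4 = 3.3814…
  H = 60 × 3.3814… = 202.886…° → H = 202.9°
= HSL(202.9°, 82.9%, 54.1%)


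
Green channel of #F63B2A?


Color: #F63B2A
R = F6 = 246
G = 3B = 59
B = 2A = 42
Green = 59


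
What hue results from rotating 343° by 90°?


New hue = (H + rotation) mod 360
New hue = (343 + 90) mod 360
= 433 mod 360
= 73°


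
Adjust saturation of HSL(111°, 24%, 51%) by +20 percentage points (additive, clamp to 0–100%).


Original S = 24%
Adjustment = +20 percentage points
New S = 24 + (20) = 44
Clamp to [0, 100] → 44
= HSL(111°, 44%, 51%)


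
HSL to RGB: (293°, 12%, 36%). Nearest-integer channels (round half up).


H=293°, S=0.12, L=0.36
C = (1-|2L-1|)×S = (1-|-0.28|)×0.12 = 0.0864
H' = H/60 = 293/60 ≈ 4.8833; X = C×(1-|H' mod 2 - 1|) = 0.07632
m = L - C/2 = 0.36 - 0.0432 = 0.3168
Sector ⌊H'⌋ = 4 → (R',G',B') = (0.07632, 0.0, 0.0864)
RGB = ((R'+m)×255, (G'+m)×255, (B'+m)×255) = (100.2456, 80.784, 102.816)
Round half up → RGB(100, 81, 103)


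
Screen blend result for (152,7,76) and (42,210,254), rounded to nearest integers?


Screen: C = 255 - (255-A)×(255-B)/255, rounded to nearest integer
R: 255 - (255-152)×(255-42)/255 = 255 - 21939/255 ≈ 255 - 86.035 = 168.965 → 169
G: 255 - (255-7)×(255-210)/255 = 255 - 11160/255 ≈ 255 - 43.765 = 211.235 → 211
B: 255 - (255-76)×(255-254)/255 = 255 - 179/255 ≈ 255 - 0.702 = 254.298 → 254
= RGB(169, 211, 254)


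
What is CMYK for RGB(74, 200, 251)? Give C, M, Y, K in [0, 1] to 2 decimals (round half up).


R'=74/255≈0.2902, G'=200/255≈0.7843, B'=251/255≈0.9843
K = 1 - max(R',G',B') = 1 - 251/255 = 4/255 = 0.01568… → 0.02
(1-R'-K)/(1-K) simplifies to (max-R)/max with max = 251:
C = (251-74)/251 = 177/251 = 0.70517… → 0.71
M = (251-200)/251 = 51/251 = 0.20318… → 0.20
Y = (251-251)/251 = 0/251 = 0 → 0.00
= CMYK(0.71, 0.20, 0.00, 0.02)


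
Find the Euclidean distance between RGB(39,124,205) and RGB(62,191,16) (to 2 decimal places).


d = √[(R₁-R₂)² + (G₁-G₂)² + (B₁-B₂)²]
d = √[(39-62)² + (124-191)² + (205-16)²]
d = √[529 + 4489 + 35721]
d = √40739
d ≈ 201.84


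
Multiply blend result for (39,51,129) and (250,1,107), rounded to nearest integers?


Multiply: C = A×B/255, rounded to nearest integer
R: 39×250/255 = 9750/255 ≈ 38.235 → 38
G: 51×1/255 = 51/255 ≈ 0.200 → 0
B: 129×107/255 = 13803/255 ≈ 54.129 → 54
= RGB(38, 0, 54)


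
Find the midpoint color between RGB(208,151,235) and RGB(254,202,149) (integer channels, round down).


Midpoint: each channel = ⌊(C₁+C₂)/2⌋
R: ⌊(208+254)/2⌋ = 231
G: ⌊(151+202)/2⌋ = 176
B: ⌊(235+149)/2⌋ = 192
= RGB(231, 176, 192)


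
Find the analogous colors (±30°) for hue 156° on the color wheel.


Base hue: 156°
Left analog: (156 - 30) mod 360 = 126°
Right analog: (156 + 30) mod 360 = 186°
Analogous hues = 126° and 186°


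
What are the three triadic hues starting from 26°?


Triadic: equally spaced at 120° intervals
H1 = 26°
H2 = (26 + 120) mod 360 = 146°
H3 = (26 + 240) mod 360 = 266°
Triadic = 26°, 146°, 266°


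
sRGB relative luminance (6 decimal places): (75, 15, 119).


Linearize each channel (sRGB transfer function): c = v/255; c_lin = c/12.92 if c ≤ 0.04045, else ((c+0.055)/1.055)^2.4
  R: 75/255 ≈ 0.294118 > 0.04045 → ((0.294118+0.055)/1.055)^2.4 ≈ 0.070360
  G: 15/255 ≈ 0.058824 > 0.04045 → ((0.058824+0.055)/1.055)^2.4 ≈ 0.004777
  B: 119/255 ≈ 0.466667 > 0.04045 → ((0.466667+0.055)/1.055)^2.4 ≈ 0.184475
R_lin = 0.070360, G_lin = 0.004777, B_lin = 0.184475
L = 0.2126×R + 0.7152×G + 0.0722×B
L = 0.2126×0.070360 + 0.7152×0.004777 + 0.0722×0.184475
L ≈ 0.031694


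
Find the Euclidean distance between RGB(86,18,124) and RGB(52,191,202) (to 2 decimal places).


d = √[(R₁-R₂)² + (G₁-G₂)² + (B₁-B₂)²]
d = √[(86-52)² + (18-191)² + (124-202)²]
d = √[1156 + 29929 + 6084]
d = √37169
d ≈ 192.79


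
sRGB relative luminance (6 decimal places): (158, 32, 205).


Linearize each channel (sRGB transfer function): c = v/255; c_lin = c/12.92 if c ≤ 0.04045, else ((c+0.055)/1.055)^2.4
  R: 158/255 ≈ 0.619608 > 0.04045 → ((0.619608+0.055)/1.055)^2.4 ≈ 0.341914
  G: 32/255 ≈ 0.125490 > 0.04045 → ((0.125490+0.055)/1.055)^2.4 ≈ 0.014444
  B: 205/255 ≈ 0.803922 > 0.04045 → ((0.803922+0.055)/1.055)^2.4 ≈ 0.610496
R_lin = 0.341914, G_lin = 0.014444, B_lin = 0.610496
L = 0.2126×R + 0.7152×G + 0.0722×B
L = 0.2126×0.341914 + 0.7152×0.014444 + 0.0722×0.610496
L ≈ 0.127099


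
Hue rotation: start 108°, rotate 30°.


New hue = (H + rotation) mod 360
New hue = (108 + 30) mod 360
= 138 mod 360
= 138°


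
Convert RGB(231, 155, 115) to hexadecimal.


R = 231 → E7 (hex)
G = 155 → 9B (hex)
B = 115 → 73 (hex)
Hex = #E79B73


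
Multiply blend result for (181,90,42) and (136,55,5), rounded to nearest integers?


Multiply: C = A×B/255, rounded to nearest integer
R: 181×136/255 = 24616/255 ≈ 96.533 → 97
G: 90×55/255 = 4950/255 ≈ 19.412 → 19
B: 42×5/255 = 210/255 ≈ 0.824 → 1
= RGB(97, 19, 1)


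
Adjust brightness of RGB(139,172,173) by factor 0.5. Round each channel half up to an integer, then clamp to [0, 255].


Multiply each channel by 0.5, round half up, clamp to [0, 255]
R: 139×0.5 = 69.5 → round → 70
G: 172×0.5 = 86
B: 173×0.5 = 86.5 → round → 87
= RGB(70, 86, 87)


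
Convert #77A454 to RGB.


77 → 119 (R)
A4 → 164 (G)
54 → 84 (B)
= RGB(119, 164, 84)


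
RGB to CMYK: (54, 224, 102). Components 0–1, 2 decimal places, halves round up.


R'=54/255≈0.2118, G'=224/255≈0.8784, B'=102/255≈0.4000
K = 1 - max(R',G',B') = 1 - 224/255 = 31/255 = 0.12156… → 0.12
(1-R'-K)/(1-K) simplifies to (max-R)/max with max = 224:
C = (224-54)/224 = 170/224 = 0.75892… → 0.76
M = (224-224)/224 = 0/224 = 0 → 0.00
Y = (224-102)/224 = 122/224 = 0.54464… → 0.54
= CMYK(0.76, 0.00, 0.54, 0.12)


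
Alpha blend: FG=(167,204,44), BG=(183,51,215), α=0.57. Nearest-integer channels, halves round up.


C = α×F + (1-α)×B, with 1-α = 0.43
R: 0.57×167 + 0.43×183 = 95.19 + 78.69 = 173.88 → 174
G: 0.57×204 + 0.43×51 = 116.28 + 21.93 = 138.21 → 138
B: 0.57×44 + 0.43×215 = 25.08 + 92.45 = 117.53 → 118
= RGB(174, 138, 118)


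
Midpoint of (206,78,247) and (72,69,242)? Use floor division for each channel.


Midpoint: each channel = ⌊(C₁+C₂)/2⌋
R: ⌊(206+72)/2⌋ = 139
G: ⌊(78+69)/2⌋ = 73
B: ⌊(247+242)/2⌋ = 244
= RGB(139, 73, 244)


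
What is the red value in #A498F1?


Color: #A498F1
R = A4 = 164
G = 98 = 152
B = F1 = 241
Red = 164


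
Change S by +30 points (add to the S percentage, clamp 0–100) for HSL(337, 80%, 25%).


Original S = 80%
Adjustment = +30 percentage points
New S = 80 + (30) = 110
Clamp to [0, 100] → 100
= HSL(337°, 100%, 25%)


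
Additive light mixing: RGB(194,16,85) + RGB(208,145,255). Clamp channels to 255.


Additive: each channel = min(255, C₁+C₂)
R: 194+208 = 402 → 255
G: 16+145 = 161 → 161
B: 85+255 = 340 → 255
= RGB(255, 161, 255)


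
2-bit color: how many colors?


Colors = 2^bits = 2^2
= 4 colors


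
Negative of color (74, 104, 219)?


Invert: (255-R, 255-G, 255-B)
R: 255-74 = 181
G: 255-104 = 151
B: 255-219 = 36
= RGB(181, 151, 36)


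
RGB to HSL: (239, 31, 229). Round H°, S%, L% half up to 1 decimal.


Normalize: R'=239/255≈0.9373, G'=31/255≈0.1216, B'=229/255≈0.8980
Max=239/255, Min=31/255, Δ=Max-Min=208/255
L = (Max+Min)/2 = (239+31)/510 = 270/510 = 0.52941… → L = 52.9%
L > 0.5 → S = Δ/(2-Max-Min) = 208/(510-239-31) = 208/240 = 0.86666… → S = 86.7%
(the 1/255 factors cancel in S and H, so raw channel differences can be used)
Max is R' → H = 60 × (((G-B)/Δ) mod 6) = 60 × (((31-229)/208) mod 6)
  (-198)/208 = -0.9519…; negative, so add 6 → 5.0480…
  H = 60 × 5.0480… = 302.884…° → H = 302.9°
= HSL(302.9°, 86.7%, 52.9%)


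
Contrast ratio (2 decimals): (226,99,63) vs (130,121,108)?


Linearize each sRGB channel c=v/255: c/12.92 if c ≤ 0.04045 else ((c+0.055)/1.055)^2.4
L = 0.2126×R_lin + 0.7152×G_lin + 0.0722×B_lin
Color 1 (226,99,63):
  R=226: 226/255≈0.8863 > 0.04045 → ((0.8863+0.055)/1.055)^2.4 ≈ 0.76052
  G=99: 99/255≈0.3882 > 0.04045 → ((0.3882+0.055)/1.055)^2.4 ≈ 0.12477
  B=63: 63/255≈0.2471 > 0.04045 → ((0.2471+0.055)/1.055)^2.4 ≈ 0.04971
  L1 = 0.2126×0.76052 + 0.7152×0.12477 + 0.0722×0.04971 ≈ 0.25451
Color 2 (130,121,108):
  R=130: 130/255≈0.5098 > 0.04045 → ((0.5098+0.055)/1.055)^2.4 ≈ 0.22323
  G=121: 121/255≈0.4745 > 0.04045 → ((0.4745+0.055)/1.055)^2.4 ≈ 0.19120
  B=108: 108/255≈0.4235 > 0.04045 → ((0.4235+0.055)/1.055)^2.4 ≈ 0.14996
  L2 = 0.2126×0.22323 + 0.7152×0.19120 + 0.0722×0.14996 ≈ 0.19503
Lighter = 0.25451, Darker = 0.19503
Ratio = (L_lighter + 0.05) / (L_darker + 0.05)
Ratio = (0.25451 + 0.05) / (0.19503 + 0.05) = 0.30451 / 0.24503 ≈ 1.2427
Ratio ≈ 1.24:1


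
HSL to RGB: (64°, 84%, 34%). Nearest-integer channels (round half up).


H=64°, S=0.84, L=0.34
C = (1-|2L-1|)×S = (1-|-0.32|)×0.84 = 0.5712
H' = H/60 = 64/60 ≈ 1.0667; X = C×(1-|H' mod 2 - 1|) = 0.53312
m = L - C/2 = 0.34 - 0.2856 = 0.0544
Sector ⌊H'⌋ = 1 → (R',G',B') = (0.53312, 0.5712, 0.0)
RGB = ((R'+m)×255, (G'+m)×255, (B'+m)×255) = (149.8176, 159.528, 13.872)
Round half up → RGB(150, 160, 14)


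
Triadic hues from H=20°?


Triadic: equally spaced at 120° intervals
H1 = 20°
H2 = (20 + 120) mod 360 = 140°
H3 = (20 + 240) mod 360 = 260°
Triadic = 20°, 140°, 260°


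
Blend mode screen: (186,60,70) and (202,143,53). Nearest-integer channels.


Screen: C = 255 - (255-A)×(255-B)/255, rounded to nearest integer
R: 255 - (255-186)×(255-202)/255 = 255 - 3657/255 ≈ 255 - 14.341 = 240.659 → 241
G: 255 - (255-60)×(255-143)/255 = 255 - 21840/255 ≈ 255 - 85.647 = 169.353 → 169
B: 255 - (255-70)×(255-53)/255 = 255 - 37370/255 ≈ 255 - 146.549 = 108.451 → 108
= RGB(241, 169, 108)


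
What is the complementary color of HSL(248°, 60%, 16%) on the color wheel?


Complement = opposite side of color wheel = hue + 180°
H' = (248 + 180) mod 360 = 68°
S and L unchanged.
= HSL(68°, 60%, 16%)


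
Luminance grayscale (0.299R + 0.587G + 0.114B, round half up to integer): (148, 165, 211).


Gray = 0.299×R + 0.587×G + 0.114×B
Gray = 0.299×148 + 0.587×165 + 0.114×211
Gray = 44.252 + 96.855 + 24.054
Gray = 165.161 → round half up → 165
Gray = 165


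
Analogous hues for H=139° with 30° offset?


Base hue: 139°
Left analog: (139 - 30) mod 360 = 109°
Right analog: (139 + 30) mod 360 = 169°
Analogous hues = 109° and 169°


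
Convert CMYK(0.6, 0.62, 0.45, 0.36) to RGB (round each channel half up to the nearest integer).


R = 255 × (1-C) × (1-K) = 255 × 0.40 × 0.64 = 65.28 → 65
G = 255 × (1-M) × (1-K) = 255 × 0.38 × 0.64 = 62.016 → 62
B = 255 × (1-Y) × (1-K) = 255 × 0.55 × 0.64 = 89.76 → 90
= RGB(65, 62, 90)


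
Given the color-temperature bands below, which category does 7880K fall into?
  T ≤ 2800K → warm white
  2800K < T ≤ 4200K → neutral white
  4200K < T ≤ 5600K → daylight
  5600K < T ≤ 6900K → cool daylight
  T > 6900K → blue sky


Temperature: 7880K
7880K > 6900K → blue sky
Classification: blue sky


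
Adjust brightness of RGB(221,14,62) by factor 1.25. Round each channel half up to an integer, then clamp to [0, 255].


Multiply each channel by 1.25, round half up, clamp to [0, 255]
R: 221×1.25 = 276.25 → round → 276 → clamp → 255
G: 14×1.25 = 17.5 → round → 18
B: 62×1.25 = 77.5 → round → 78
= RGB(255, 18, 78)


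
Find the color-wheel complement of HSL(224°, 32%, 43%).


Complement = opposite side of color wheel = hue + 180°
H' = (224 + 180) mod 360 = 44°
S and L unchanged.
= HSL(44°, 32%, 43%)


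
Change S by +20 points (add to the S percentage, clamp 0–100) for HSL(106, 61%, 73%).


Original S = 61%
Adjustment = +20 percentage points
New S = 61 + (20) = 81
Clamp to [0, 100] → 81
= HSL(106°, 81%, 73%)


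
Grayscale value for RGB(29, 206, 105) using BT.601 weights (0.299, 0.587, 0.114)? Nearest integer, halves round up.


Gray = 0.299×R + 0.587×G + 0.114×B
Gray = 0.299×29 + 0.587×206 + 0.114×105
Gray = 8.671 + 120.922 + 11.970
Gray = 141.563 → round half up → 142
Gray = 142


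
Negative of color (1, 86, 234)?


Invert: (255-R, 255-G, 255-B)
R: 255-1 = 254
G: 255-86 = 169
B: 255-234 = 21
= RGB(254, 169, 21)


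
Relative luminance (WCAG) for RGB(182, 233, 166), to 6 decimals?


Linearize each channel (sRGB transfer function): c = v/255; c_lin = c/12.92 if c ≤ 0.04045, else ((c+0.055)/1.055)^2.4
  R: 182/255 ≈ 0.713725 > 0.04045 → ((0.713725+0.055)/1.055)^2.4 ≈ 0.467784
  G: 233/255 ≈ 0.913725 > 0.04045 → ((0.913725+0.055)/1.055)^2.4 ≈ 0.814847
  B: 166/255 ≈ 0.650980 > 0.04045 → ((0.650980+0.055)/1.055)^2.4 ≈ 0.381326
R_lin = 0.467784, G_lin = 0.814847, B_lin = 0.381326
L = 0.2126×R + 0.7152×G + 0.0722×B
L = 0.2126×0.467784 + 0.7152×0.814847 + 0.0722×0.381326
L ≈ 0.709761


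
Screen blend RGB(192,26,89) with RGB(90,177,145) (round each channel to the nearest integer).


Screen: C = 255 - (255-A)×(255-B)/255, rounded to nearest integer
R: 255 - (255-192)×(255-90)/255 = 255 - 10395/255 ≈ 255 - 40.765 = 214.235 → 214
G: 255 - (255-26)×(255-177)/255 = 255 - 17862/255 ≈ 255 - 70.047 = 184.953 → 185
B: 255 - (255-89)×(255-145)/255 = 255 - 18260/255 ≈ 255 - 71.608 = 183.392 → 183
= RGB(214, 185, 183)


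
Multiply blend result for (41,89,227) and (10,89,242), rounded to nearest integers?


Multiply: C = A×B/255, rounded to nearest integer
R: 41×10/255 = 410/255 ≈ 1.608 → 2
G: 89×89/255 = 7921/255 ≈ 31.063 → 31
B: 227×242/255 = 54934/255 ≈ 215.427 → 215
= RGB(2, 31, 215)


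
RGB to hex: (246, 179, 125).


R = 246 → F6 (hex)
G = 179 → B3 (hex)
B = 125 → 7D (hex)
Hex = #F6B37D


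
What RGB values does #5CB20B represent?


5C → 92 (R)
B2 → 178 (G)
0B → 11 (B)
= RGB(92, 178, 11)


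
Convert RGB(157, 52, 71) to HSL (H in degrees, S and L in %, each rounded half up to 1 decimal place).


Normalize: R'=157/255≈0.6157, G'=52/255≈0.2039, B'=71/255≈0.2784
Max=157/255, Min=52/255, Δ=Max-Min=105/255
L = (Max+Min)/2 = (157+52)/510 = 209/510 = 0.40980… → L = 41.0%
L ≤ 0.5 → S = Δ/(Max+Min) = 105/(157+52) = 105/209 = 0.50239… → S = 50.2%
(the 1/255 factors cancel in S and H, so raw channel differences can be used)
Max is R' → H = 60 × (((G-B)/Δ) mod 6) = 60 × (((52-71)/105) mod 6)
  (-19)/105 = -0.1809…; negative, so add 6 → 5.8190…
  H = 60 × 5.8190… = 349.142…° → H = 349.1°
= HSL(349.1°, 50.2%, 41.0%)


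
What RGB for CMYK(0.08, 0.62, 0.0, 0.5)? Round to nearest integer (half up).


R = 255 × (1-C) × (1-K) = 255 × 0.92 × 0.50 = 117.3 → 117
G = 255 × (1-M) × (1-K) = 255 × 0.38 × 0.50 = 48.45 → 48
B = 255 × (1-Y) × (1-K) = 255 × 1.00 × 0.50 = 127.5 → 128
= RGB(117, 48, 128)


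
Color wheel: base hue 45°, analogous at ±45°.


Base hue: 45°
Left analog: (45 - 45) mod 360 = 0°
Right analog: (45 + 45) mod 360 = 90°
Analogous hues = 0° and 90°


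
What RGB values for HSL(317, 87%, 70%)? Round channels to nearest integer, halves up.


H=317°, S=0.87, L=0.70
C = (1-|2L-1|)×S = (1-|0.40|)×0.87 = 0.522
H' = H/60 = 317/60 ≈ 5.2833; X = C×(1-|H' mod 2 - 1|) = 0.3741
m = L - C/2 = 0.70 - 0.261 = 0.439
Sector ⌊H'⌋ = 5 → (R',G',B') = (0.522, 0.0, 0.3741)
RGB = ((R'+m)×255, (G'+m)×255, (B'+m)×255) = (245.055, 111.945, 207.3405)
Round half up → RGB(245, 112, 207)


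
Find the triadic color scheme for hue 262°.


Triadic: equally spaced at 120° intervals
H1 = 262°
H2 = (262 + 120) mod 360 = 22°
H3 = (262 + 240) mod 360 = 142°
Triadic = 262°, 22°, 142°


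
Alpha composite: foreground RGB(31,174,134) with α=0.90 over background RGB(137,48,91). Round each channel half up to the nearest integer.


C = α×F + (1-α)×B, with 1-α = 0.10
R: 0.90×31 + 0.10×137 = 27.90 + 13.70 = 41.60 → 42
G: 0.90×174 + 0.10×48 = 156.60 + 4.80 = 161.40 → 161
B: 0.90×134 + 0.10×91 = 120.60 + 9.10 = 129.70 → 130
= RGB(42, 161, 130)


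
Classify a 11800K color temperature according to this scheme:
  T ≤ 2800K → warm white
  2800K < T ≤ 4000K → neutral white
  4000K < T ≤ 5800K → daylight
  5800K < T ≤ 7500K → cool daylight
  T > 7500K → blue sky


Temperature: 11800K
11800K > 7500K → blue sky
Classification: blue sky


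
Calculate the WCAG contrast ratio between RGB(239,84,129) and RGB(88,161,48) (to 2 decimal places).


Linearize each sRGB channel c=v/255: c/12.92 if c ≤ 0.04045 else ((c+0.055)/1.055)^2.4
L = 0.2126×R_lin + 0.7152×G_lin + 0.0722×B_lin
Color 1 (239,84,129):
  R=239: 239/255≈0.9373 > 0.04045 → ((0.9373+0.055)/1.055)^2.4 ≈ 0.86316
  G=84: 84/255≈0.3294 > 0.04045 → ((0.3294+0.055)/1.055)^2.4 ≈ 0.08866
  B=129: 129/255≈0.5059 > 0.04045 → ((0.5059+0.055)/1.055)^2.4 ≈ 0.21953
  L1 = 0.2126×0.86316 + 0.7152×0.08866 + 0.0722×0.21953 ≈ 0.26276
Color 2 (88,161,48):
  R=88: 88/255≈0.3451 > 0.04045 → ((0.3451+0.055)/1.055)^2.4 ≈ 0.09759
  G=161: 161/255≈0.6314 > 0.04045 → ((0.6314+0.055)/1.055)^2.4 ≈ 0.35640
  B=48: 48/255≈0.1882 > 0.04045 → ((0.1882+0.055)/1.055)^2.4 ≈ 0.02956
  L2 = 0.2126×0.09759 + 0.7152×0.35640 + 0.0722×0.02956 ≈ 0.27778
Lighter = 0.27778, Darker = 0.26276
Ratio = (L_lighter + 0.05) / (L_darker + 0.05)
Ratio = (0.27778 + 0.05) / (0.26276 + 0.05) = 0.32778 / 0.31276 ≈ 1.0480
Ratio ≈ 1.05:1


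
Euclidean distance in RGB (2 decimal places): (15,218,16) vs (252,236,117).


d = √[(R₁-R₂)² + (G₁-G₂)² + (B₁-B₂)²]
d = √[(15-252)² + (218-236)² + (16-117)²]
d = √[56169 + 324 + 10201]
d = √66694
d ≈ 258.25


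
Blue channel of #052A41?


Color: #052A41
R = 05 = 5
G = 2A = 42
B = 41 = 65
Blue = 65


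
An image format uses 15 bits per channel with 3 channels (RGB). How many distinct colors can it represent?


Total bits = 15 bits/channel × 3 channels = 45 bits
Distinct colors = 2^45
= 35,184,372,088,832 colors


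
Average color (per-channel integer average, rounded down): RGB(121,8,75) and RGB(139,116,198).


Midpoint: each channel = ⌊(C₁+C₂)/2⌋
R: ⌊(121+139)/2⌋ = 130
G: ⌊(8+116)/2⌋ = 62
B: ⌊(75+198)/2⌋ = 136
= RGB(130, 62, 136)


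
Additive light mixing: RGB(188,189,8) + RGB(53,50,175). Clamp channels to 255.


Additive: each channel = min(255, C₁+C₂)
R: 188+53 = 241 → 241
G: 189+50 = 239 → 239
B: 8+175 = 183 → 183
= RGB(241, 239, 183)


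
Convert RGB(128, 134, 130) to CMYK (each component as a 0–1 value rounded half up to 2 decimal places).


R'=128/255≈0.5020, G'=134/255≈0.5255, B'=130/255≈0.5098
K = 1 - max(R',G',B') = 1 - 134/255 = 121/255 = 0.47450… → 0.47
(1-R'-K)/(1-K) simplifies to (max-R)/max with max = 134:
C = (134-128)/134 = 6/134 = 0.04477… → 0.04
M = (134-134)/134 = 0/134 = 0 → 0.00
Y = (134-130)/134 = 4/134 = 0.02985… → 0.03
= CMYK(0.04, 0.00, 0.03, 0.47)


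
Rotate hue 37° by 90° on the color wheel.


New hue = (H + rotation) mod 360
New hue = (37 + 90) mod 360
= 127 mod 360
= 127°


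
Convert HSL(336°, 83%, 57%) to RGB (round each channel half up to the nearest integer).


H=336°, S=0.83, L=0.57
C = (1-|2L-1|)×S = (1-|0.14|)×0.83 = 0.7138
H' = H/60 = 336/60 ≈ 5.6000; X = C×(1-|H' mod 2 - 1|) = 0.28552
m = L - C/2 = 0.57 - 0.3569 = 0.2131
Sector ⌊H'⌋ = 5 → (R',G',B') = (0.7138, 0.0, 0.28552)
RGB = ((R'+m)×255, (G'+m)×255, (B'+m)×255) = (236.3595, 54.3405, 127.1481)
Round half up → RGB(236, 54, 127)


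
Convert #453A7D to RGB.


45 → 69 (R)
3A → 58 (G)
7D → 125 (B)
= RGB(69, 58, 125)


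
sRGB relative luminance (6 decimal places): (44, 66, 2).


Linearize each channel (sRGB transfer function): c = v/255; c_lin = c/12.92 if c ≤ 0.04045, else ((c+0.055)/1.055)^2.4
  R: 44/255 ≈ 0.172549 > 0.04045 → ((0.172549+0.055)/1.055)^2.4 ≈ 0.025187
  G: 66/255 ≈ 0.258824 > 0.04045 → ((0.258824+0.055)/1.055)^2.4 ≈ 0.054480
  B: 2/255 ≈ 0.007843 ≤ 0.04045 → 0.007843/12.92 ≈ 0.000607
R_lin = 0.025187, G_lin = 0.054480, B_lin = 0.000607
L = 0.2126×R + 0.7152×G + 0.0722×B
L = 0.2126×0.025187 + 0.7152×0.054480 + 0.0722×0.000607
L ≈ 0.044363


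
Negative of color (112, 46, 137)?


Invert: (255-R, 255-G, 255-B)
R: 255-112 = 143
G: 255-46 = 209
B: 255-137 = 118
= RGB(143, 209, 118)


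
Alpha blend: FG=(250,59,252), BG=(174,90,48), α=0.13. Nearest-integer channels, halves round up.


C = α×F + (1-α)×B, with 1-α = 0.87
R: 0.13×250 + 0.87×174 = 32.50 + 151.38 = 183.88 → 184
G: 0.13×59 + 0.87×90 = 7.67 + 78.30 = 85.97 → 86
B: 0.13×252 + 0.87×48 = 32.76 + 41.76 = 74.52 → 75
= RGB(184, 86, 75)


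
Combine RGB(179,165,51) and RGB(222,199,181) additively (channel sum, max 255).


Additive: each channel = min(255, C₁+C₂)
R: 179+222 = 401 → 255
G: 165+199 = 364 → 255
B: 51+181 = 232 → 232
= RGB(255, 255, 232)


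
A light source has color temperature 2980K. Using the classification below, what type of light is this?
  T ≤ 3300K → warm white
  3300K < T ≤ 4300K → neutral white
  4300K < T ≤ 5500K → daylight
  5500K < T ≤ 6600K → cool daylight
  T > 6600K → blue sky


Temperature: 2980K
2980K ≤ 3300K → warm white
Classification: warm white


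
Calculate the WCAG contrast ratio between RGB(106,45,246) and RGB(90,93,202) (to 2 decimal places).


Linearize each sRGB channel c=v/255: c/12.92 if c ≤ 0.04045 else ((c+0.055)/1.055)^2.4
L = 0.2126×R_lin + 0.7152×G_lin + 0.0722×B_lin
Color 1 (106,45,246):
  R=106: 106/255≈0.4157 > 0.04045 → ((0.4157+0.055)/1.055)^2.4 ≈ 0.14413
  G=45: 45/255≈0.1765 > 0.04045 → ((0.1765+0.055)/1.055)^2.4 ≈ 0.02624
  B=246: 246/255≈0.9647 > 0.04045 → ((0.9647+0.055)/1.055)^2.4 ≈ 0.92158
  L1 = 0.2126×0.14413 + 0.7152×0.02624 + 0.0722×0.92158 ≈ 0.11595
Color 2 (90,93,202):
  R=90: 90/255≈0.3529 > 0.04045 → ((0.3529+0.055)/1.055)^2.4 ≈ 0.10224
  G=93: 93/255≈0.3647 > 0.04045 → ((0.3647+0.055)/1.055)^2.4 ≈ 0.10946
  B=202: 202/255≈0.7922 > 0.04045 → ((0.7922+0.055)/1.055)^2.4 ≈ 0.59062
  L2 = 0.2126×0.10224 + 0.7152×0.10946 + 0.0722×0.59062 ≈ 0.14267
Lighter = 0.14267, Darker = 0.11595
Ratio = (L_lighter + 0.05) / (L_darker + 0.05)
Ratio = (0.14267 + 0.05) / (0.11595 + 0.05) = 0.19267 / 0.16595 ≈ 1.1610
Ratio ≈ 1.16:1


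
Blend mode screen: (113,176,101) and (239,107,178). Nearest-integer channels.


Screen: C = 255 - (255-A)×(255-B)/255, rounded to nearest integer
R: 255 - (255-113)×(255-239)/255 = 255 - 2272/255 ≈ 255 - 8.910 = 246.090 → 246
G: 255 - (255-176)×(255-107)/255 = 255 - 11692/255 ≈ 255 - 45.851 = 209.149 → 209
B: 255 - (255-101)×(255-178)/255 = 255 - 11858/255 ≈ 255 - 46.502 = 208.498 → 208
= RGB(246, 209, 208)


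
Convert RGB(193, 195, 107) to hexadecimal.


R = 193 → C1 (hex)
G = 195 → C3 (hex)
B = 107 → 6B (hex)
Hex = #C1C36B


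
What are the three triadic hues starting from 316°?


Triadic: equally spaced at 120° intervals
H1 = 316°
H2 = (316 + 120) mod 360 = 76°
H3 = (316 + 240) mod 360 = 196°
Triadic = 316°, 76°, 196°


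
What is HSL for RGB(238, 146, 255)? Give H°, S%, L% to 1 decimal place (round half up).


Normalize: R'=238/255≈0.9333, G'=146/255≈0.5725, B'=255/255≈1.0000
Max=255/255, Min=146/255, Δ=Max-Min=109/255
L = (Max+Min)/2 = (255+146)/510 = 401/510 = 0.78627… → L = 78.6%
L > 0.5 → S = Δ/(2-Max-Min) = 109/(510-255-146) = 109/109 = 1 → S = 100.0%
(the 1/255 factors cancel in S and H, so raw channel differences can be used)
Max is B' → H = 60 × ((R-G)/Δ + 4) = 60 × ((238-146)/109 + 4)
  92/109 + 4 = 0.8440… + 4 = 4.8440…
  H = 60 × 4.8440… = 290.642…° → H = 290.6°
= HSL(290.6°, 100.0%, 78.6%)


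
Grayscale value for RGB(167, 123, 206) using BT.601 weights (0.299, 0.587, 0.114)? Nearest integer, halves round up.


Gray = 0.299×R + 0.587×G + 0.114×B
Gray = 0.299×167 + 0.587×123 + 0.114×206
Gray = 49.933 + 72.201 + 23.484
Gray = 145.618 → round half up → 146
Gray = 146


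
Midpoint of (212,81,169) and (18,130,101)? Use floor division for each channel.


Midpoint: each channel = ⌊(C₁+C₂)/2⌋
R: ⌊(212+18)/2⌋ = 115
G: ⌊(81+130)/2⌋ = 105
B: ⌊(169+101)/2⌋ = 135
= RGB(115, 105, 135)


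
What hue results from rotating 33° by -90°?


New hue = (H + rotation) mod 360
New hue = (33 -90) mod 360
= -57 mod 360
= 303°


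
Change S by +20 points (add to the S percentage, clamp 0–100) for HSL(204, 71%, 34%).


Original S = 71%
Adjustment = +20 percentage points
New S = 71 + (20) = 91
Clamp to [0, 100] → 91
= HSL(204°, 91%, 34%)


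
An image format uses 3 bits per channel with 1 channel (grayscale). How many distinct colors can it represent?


Total bits = 3 bits/channel × 1 channels = 3 bits
Distinct colors = 2^3
= 8 colors


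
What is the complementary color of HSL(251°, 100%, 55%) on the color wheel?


Complement = opposite side of color wheel = hue + 180°
H' = (251 + 180) mod 360 = 71°
S and L unchanged.
= HSL(71°, 100%, 55%)


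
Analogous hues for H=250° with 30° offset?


Base hue: 250°
Left analog: (250 - 30) mod 360 = 220°
Right analog: (250 + 30) mod 360 = 280°
Analogous hues = 220° and 280°


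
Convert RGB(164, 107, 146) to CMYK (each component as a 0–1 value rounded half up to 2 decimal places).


R'=164/255≈0.6431, G'=107/255≈0.4196, B'=146/255≈0.5725
K = 1 - max(R',G',B') = 1 - 164/255 = 91/255 = 0.35686… → 0.36
(1-R'-K)/(1-K) simplifies to (max-R)/max with max = 164:
C = (164-164)/164 = 0/164 = 0 → 0.00
M = (164-107)/164 = 57/164 = 0.34756… → 0.35
Y = (164-146)/164 = 18/164 = 0.10975… → 0.11
= CMYK(0.00, 0.35, 0.11, 0.36)


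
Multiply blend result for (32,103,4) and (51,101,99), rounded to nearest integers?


Multiply: C = A×B/255, rounded to nearest integer
R: 32×51/255 = 1632/255 ≈ 6.400 → 6
G: 103×101/255 = 10403/255 ≈ 40.796 → 41
B: 4×99/255 = 396/255 ≈ 1.553 → 2
= RGB(6, 41, 2)


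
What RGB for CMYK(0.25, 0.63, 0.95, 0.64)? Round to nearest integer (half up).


R = 255 × (1-C) × (1-K) = 255 × 0.75 × 0.36 = 68.85 → 69
G = 255 × (1-M) × (1-K) = 255 × 0.37 × 0.36 = 33.966 → 34
B = 255 × (1-Y) × (1-K) = 255 × 0.05 × 0.36 = 4.59 → 5
= RGB(69, 34, 5)


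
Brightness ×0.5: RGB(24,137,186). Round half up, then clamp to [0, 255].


Multiply each channel by 0.5, round half up, clamp to [0, 255]
R: 24×0.5 = 12
G: 137×0.5 = 68.5 → round → 69
B: 186×0.5 = 93
= RGB(12, 69, 93)


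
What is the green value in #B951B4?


Color: #B951B4
R = B9 = 185
G = 51 = 81
B = B4 = 180
Green = 81


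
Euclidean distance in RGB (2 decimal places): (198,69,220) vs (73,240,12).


d = √[(R₁-R₂)² + (G₁-G₂)² + (B₁-B₂)²]
d = √[(198-73)² + (69-240)² + (220-12)²]
d = √[15625 + 29241 + 43264]
d = √88130
d ≈ 296.87


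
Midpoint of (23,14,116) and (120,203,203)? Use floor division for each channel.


Midpoint: each channel = ⌊(C₁+C₂)/2⌋
R: ⌊(23+120)/2⌋ = 71
G: ⌊(14+203)/2⌋ = 108
B: ⌊(116+203)/2⌋ = 159
= RGB(71, 108, 159)


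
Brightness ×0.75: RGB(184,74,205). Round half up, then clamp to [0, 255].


Multiply each channel by 0.75, round half up, clamp to [0, 255]
R: 184×0.75 = 138
G: 74×0.75 = 55.5 → round → 56
B: 205×0.75 = 153.75 → round → 154
= RGB(138, 56, 154)


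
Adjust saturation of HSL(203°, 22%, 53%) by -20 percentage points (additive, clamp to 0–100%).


Original S = 22%
Adjustment = -20 percentage points
New S = 22 + (-20) = 2
Clamp to [0, 100] → 2
= HSL(203°, 2%, 53%)


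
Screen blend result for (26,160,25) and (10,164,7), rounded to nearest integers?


Screen: C = 255 - (255-A)×(255-B)/255, rounded to nearest integer
R: 255 - (255-26)×(255-10)/255 = 255 - 56105/255 ≈ 255 - 220.020 = 34.980 → 35
G: 255 - (255-160)×(255-164)/255 = 255 - 8645/255 ≈ 255 - 33.902 = 221.098 → 221
B: 255 - (255-25)×(255-7)/255 = 255 - 57040/255 ≈ 255 - 223.686 = 31.314 → 31
= RGB(35, 221, 31)


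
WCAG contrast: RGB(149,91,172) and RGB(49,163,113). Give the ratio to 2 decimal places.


Linearize each sRGB channel c=v/255: c/12.92 if c ≤ 0.04045 else ((c+0.055)/1.055)^2.4
L = 0.2126×R_lin + 0.7152×G_lin + 0.0722×B_lin
Color 1 (149,91,172):
  R=149: 149/255≈0.5843 > 0.04045 → ((0.5843+0.055)/1.055)^2.4 ≈ 0.30054
  G=91: 91/255≈0.3569 > 0.04045 → ((0.3569+0.055)/1.055)^2.4 ≈ 0.10462
  B=172: 172/255≈0.6745 > 0.04045 → ((0.6745+0.055)/1.055)^2.4 ≈ 0.41254
  L1 = 0.2126×0.30054 + 0.7152×0.10462 + 0.0722×0.41254 ≈ 0.16850
Color 2 (49,163,113):
  R=49: 49/255≈0.1922 > 0.04045 → ((0.1922+0.055)/1.055)^2.4 ≈ 0.03071
  G=163: 163/255≈0.6392 > 0.04045 → ((0.6392+0.055)/1.055)^2.4 ≈ 0.36625
  B=113: 113/255≈0.4431 > 0.04045 → ((0.4431+0.055)/1.055)^2.4 ≈ 0.16513
  L2 = 0.2126×0.03071 + 0.7152×0.36625 + 0.0722×0.16513 ≈ 0.28040
Lighter = 0.28040, Darker = 0.16850
Ratio = (L_lighter + 0.05) / (L_darker + 0.05)
Ratio = (0.28040 + 0.05) / (0.16850 + 0.05) = 0.33040 / 0.21850 ≈ 1.5121
Ratio ≈ 1.51:1


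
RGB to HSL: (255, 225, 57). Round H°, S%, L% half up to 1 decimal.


Normalize: R'=255/255≈1.0000, G'=225/255≈0.8824, B'=57/255≈0.2235
Max=255/255, Min=57/255, Δ=Max-Min=198/255
L = (Max+Min)/2 = (255+57)/510 = 312/510 = 0.61176… → L = 61.2%
L > 0.5 → S = Δ/(2-Max-Min) = 198/(510-255-57) = 198/198 = 1 → S = 100.0%
(the 1/255 factors cancel in S and H, so raw channel differences can be used)
Max is R' → H = 60 × (((G-B)/Δ) mod 6) = 60 × (((225-57)/198) mod 6)
  168/198 = 0.8484…
  H = 60 × 0.8484… = 50.909…° → H = 50.9°
= HSL(50.9°, 100.0%, 61.2%)


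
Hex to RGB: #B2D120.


B2 → 178 (R)
D1 → 209 (G)
20 → 32 (B)
= RGB(178, 209, 32)


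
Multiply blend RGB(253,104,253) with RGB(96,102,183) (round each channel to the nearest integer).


Multiply: C = A×B/255, rounded to nearest integer
R: 253×96/255 = 24288/255 ≈ 95.247 → 95
G: 104×102/255 = 10608/255 ≈ 41.600 → 42
B: 253×183/255 = 46299/255 ≈ 181.565 → 182
= RGB(95, 42, 182)


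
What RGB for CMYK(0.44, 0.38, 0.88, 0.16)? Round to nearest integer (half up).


R = 255 × (1-C) × (1-K) = 255 × 0.56 × 0.84 = 119.952 → 120
G = 255 × (1-M) × (1-K) = 255 × 0.62 × 0.84 = 132.804 → 133
B = 255 × (1-Y) × (1-K) = 255 × 0.12 × 0.84 = 25.704 → 26
= RGB(120, 133, 26)


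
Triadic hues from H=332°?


Triadic: equally spaced at 120° intervals
H1 = 332°
H2 = (332 + 120) mod 360 = 92°
H3 = (332 + 240) mod 360 = 212°
Triadic = 332°, 92°, 212°


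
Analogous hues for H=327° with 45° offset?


Base hue: 327°
Left analog: (327 - 45) mod 360 = 282°
Right analog: (327 + 45) mod 360 = 12°
Analogous hues = 282° and 12°


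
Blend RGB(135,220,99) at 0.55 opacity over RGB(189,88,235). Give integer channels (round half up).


C = α×F + (1-α)×B, with 1-α = 0.45
R: 0.55×135 + 0.45×189 = 74.25 + 85.05 = 159.30 → 159
G: 0.55×220 + 0.45×88 = 121.00 + 39.60 = 160.60 → 161
B: 0.55×99 + 0.45×235 = 54.45 + 105.75 = 160.20 → 160
= RGB(159, 161, 160)
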